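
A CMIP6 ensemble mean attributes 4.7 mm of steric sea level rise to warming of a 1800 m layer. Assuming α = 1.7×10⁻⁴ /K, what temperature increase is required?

ΔT = Δh/(αH) = 0.0047 / (1.7×10⁻⁴ × 1800) ≈ 0.01536 K

0.0154 K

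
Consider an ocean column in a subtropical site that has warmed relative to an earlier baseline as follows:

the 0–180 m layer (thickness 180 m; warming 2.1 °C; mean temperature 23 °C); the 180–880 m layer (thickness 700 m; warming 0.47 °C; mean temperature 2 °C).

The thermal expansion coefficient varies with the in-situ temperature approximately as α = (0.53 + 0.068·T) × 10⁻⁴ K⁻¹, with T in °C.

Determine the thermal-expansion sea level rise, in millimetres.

Layer 1: α = (0.53 + 0.068×23)×10⁻⁴ = 2.094×10⁻⁴ K⁻¹
Layer 2: α = (0.53 + 0.068×2)×10⁻⁴ = 0.666×10⁻⁴ K⁻¹
0–180 m: 180 × 2.094×10⁻⁴ × 2.1 = 0.0791532 m
180–880 m: 0.666×10⁻⁴ × 0.47 × 700 = 0.0219114 m
Δh = 0.0791532 + 0.0219114 = 0.1010646 m

about 100 mm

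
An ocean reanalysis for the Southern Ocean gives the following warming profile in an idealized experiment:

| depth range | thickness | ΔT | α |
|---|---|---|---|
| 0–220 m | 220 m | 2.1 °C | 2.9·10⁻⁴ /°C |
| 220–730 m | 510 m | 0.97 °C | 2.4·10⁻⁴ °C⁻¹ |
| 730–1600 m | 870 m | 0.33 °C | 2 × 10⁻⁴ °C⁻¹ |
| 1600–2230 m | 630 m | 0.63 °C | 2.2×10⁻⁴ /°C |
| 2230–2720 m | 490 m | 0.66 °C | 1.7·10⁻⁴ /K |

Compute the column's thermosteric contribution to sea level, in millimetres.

450 mm

2.1 × 2.9×10⁻⁴ × 220 = 0.13398 m
Layer 2: 2.4×10⁻⁴ × 510 × 0.97 = 0.118728 m
730–1600 m: 2×10⁻⁴ × 0.33 × 870 = 0.05742 m
1600–2230 m: 2.2×10⁻⁴ × 0.63 × 630 = 0.087318 m
Layer 5: 1.7×10⁻⁴ × 0.66 × 490 = 0.054978 m
Δh = 0.13398 + 0.118728 + 0.05742 + 0.087318 + 0.054978 = 0.452424 m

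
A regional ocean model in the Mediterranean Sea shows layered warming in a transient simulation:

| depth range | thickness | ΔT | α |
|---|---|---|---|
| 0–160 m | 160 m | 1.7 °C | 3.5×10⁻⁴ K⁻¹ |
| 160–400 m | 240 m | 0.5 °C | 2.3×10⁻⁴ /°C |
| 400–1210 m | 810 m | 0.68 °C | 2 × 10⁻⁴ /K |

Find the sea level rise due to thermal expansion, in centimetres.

1.7 × 3.5×10⁻⁴ × 160 = 0.09520 m
160–400 m: 240 × 0.5 × 2.3×10⁻⁴ = 0.02760 m
Layer 3: 0.68 × 810 × 2×10⁻⁴ = 0.11016 m
Δh = 0.09520 + 0.02760 + 0.11016 = 0.23296 m

about 23 cm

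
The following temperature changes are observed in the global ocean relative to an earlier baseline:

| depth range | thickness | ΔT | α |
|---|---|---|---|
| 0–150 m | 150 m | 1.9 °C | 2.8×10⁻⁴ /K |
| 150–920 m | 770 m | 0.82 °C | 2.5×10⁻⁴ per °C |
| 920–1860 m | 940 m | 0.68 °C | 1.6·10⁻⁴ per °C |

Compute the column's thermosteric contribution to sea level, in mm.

340 mm of thermosteric rise

Layer 1: 1.9 × 150 × 2.8×10⁻⁴ = 0.07980 m
Layer 2: 770 × 2.5×10⁻⁴ × 0.82 = 0.15785 m
940 × 1.6×10⁻⁴ × 0.68 = 0.102272 m
Δh = 0.07980 + 0.15785 + 0.102272 = 0.339922 m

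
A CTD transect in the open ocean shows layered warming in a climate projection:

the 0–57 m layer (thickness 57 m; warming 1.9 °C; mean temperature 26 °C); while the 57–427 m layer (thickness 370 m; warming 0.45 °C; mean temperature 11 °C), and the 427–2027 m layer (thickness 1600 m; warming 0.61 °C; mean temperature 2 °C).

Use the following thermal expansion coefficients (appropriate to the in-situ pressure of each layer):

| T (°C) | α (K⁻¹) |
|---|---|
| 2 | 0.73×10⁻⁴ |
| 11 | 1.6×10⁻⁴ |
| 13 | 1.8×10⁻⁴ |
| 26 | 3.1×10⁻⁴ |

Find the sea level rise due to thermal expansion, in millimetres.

Δh = 130 mm

Layer 1 at 26 °C → α = 3.1×10⁻⁴ K⁻¹
Layer 2 at 11 °C → α = 1.6×10⁻⁴ K⁻¹
Layer 3 at 2 °C → α = 0.73×10⁻⁴ K⁻¹
0–57 m: 57 × 3.1×10⁻⁴ × 1.9 = 0.033573 m
370 × 1.6×10⁻⁴ × 0.45 = 0.02664 m
Layer 3: 0.73×10⁻⁴ × 0.61 × 1600 = 0.071248 m
Δh = 0.033573 + 0.02664 + 0.071248 = 0.131461 m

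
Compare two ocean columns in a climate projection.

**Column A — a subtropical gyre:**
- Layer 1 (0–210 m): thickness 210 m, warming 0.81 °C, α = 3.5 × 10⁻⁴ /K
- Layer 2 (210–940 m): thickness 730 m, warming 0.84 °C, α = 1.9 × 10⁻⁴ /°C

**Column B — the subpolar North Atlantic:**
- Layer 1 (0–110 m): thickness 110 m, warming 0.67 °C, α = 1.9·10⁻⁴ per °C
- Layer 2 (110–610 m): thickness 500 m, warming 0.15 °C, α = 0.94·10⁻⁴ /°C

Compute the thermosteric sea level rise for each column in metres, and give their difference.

Δh_A ≈ 0.18 m, Δh_B ≈ 0.021 m; difference ≈ 0.15 m

A 0–210 m: 3.5×10⁻⁴ × 0.81 × 210 = 0.059535 m
A 0.84 × 730 × 1.9×10⁻⁴ = 0.116508 m
A total: 0.176043 m
B 0–110 m: 1.9×10⁻⁴ × 110 × 0.67 = 0.014003 m
B 110–610 m: 0.15 × 0.94×10⁻⁴ × 500 = 0.00705 m
B total: 0.021053 m
Difference: 0.176043 − 0.021053 = 0.15499 m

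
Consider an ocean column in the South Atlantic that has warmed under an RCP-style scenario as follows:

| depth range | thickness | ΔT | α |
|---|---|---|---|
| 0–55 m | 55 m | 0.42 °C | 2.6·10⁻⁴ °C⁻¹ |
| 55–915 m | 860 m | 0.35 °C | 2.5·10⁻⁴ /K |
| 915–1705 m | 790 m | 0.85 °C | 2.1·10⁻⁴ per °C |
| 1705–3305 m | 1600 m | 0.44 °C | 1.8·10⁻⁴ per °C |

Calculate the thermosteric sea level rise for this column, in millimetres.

Layer 1: 0.42 × 55 × 2.6×10⁻⁴ = 0.006006 m
55–915 m: 2.5×10⁻⁴ × 860 × 0.35 = 0.07525 m
Layer 3: 0.85 × 790 × 2.1×10⁻⁴ = 0.141015 m
1705–3305 m: 1600 × 0.44 × 1.8×10⁻⁴ = 0.12672 m
Δh = 0.006006 + 0.07525 + 0.141015 + 0.12672 = 0.348991 m

350 mm of thermosteric rise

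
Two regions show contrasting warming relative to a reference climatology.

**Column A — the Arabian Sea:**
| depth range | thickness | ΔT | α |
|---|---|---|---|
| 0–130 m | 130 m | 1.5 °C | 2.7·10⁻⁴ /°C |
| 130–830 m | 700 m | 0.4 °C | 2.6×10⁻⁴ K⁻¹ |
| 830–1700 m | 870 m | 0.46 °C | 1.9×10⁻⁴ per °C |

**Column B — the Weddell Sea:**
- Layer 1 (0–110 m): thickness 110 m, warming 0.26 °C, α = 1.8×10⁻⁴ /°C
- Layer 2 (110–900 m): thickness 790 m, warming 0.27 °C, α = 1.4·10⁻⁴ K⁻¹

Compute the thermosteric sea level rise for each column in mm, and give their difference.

A Layer 1: 2.7×10⁻⁴ × 130 × 1.5 = 0.05265 m
A Layer 2: 700 × 2.6×10⁻⁴ × 0.4 = 0.07280 m
A Layer 3: 1.9×10⁻⁴ × 0.46 × 870 = 0.076038 m
A total: 0.201488 m
B 110 × 1.8×10⁻⁴ × 0.26 = 0.005148 m
B 110–900 m: 1.4×10⁻⁴ × 0.27 × 790 = 0.029862 m
B total: 0.03501 m
Difference: 0.201488 − 0.03501 = 0.166478 m

A: 201 mm; B: 35.0 mm; difference 166 mm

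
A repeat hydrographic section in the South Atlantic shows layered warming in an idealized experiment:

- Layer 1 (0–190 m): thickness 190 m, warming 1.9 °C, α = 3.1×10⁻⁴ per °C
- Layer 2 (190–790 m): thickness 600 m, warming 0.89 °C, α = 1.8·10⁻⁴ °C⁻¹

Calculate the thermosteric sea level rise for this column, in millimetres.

190 × 1.9 × 3.1×10⁻⁴ = 0.11191 m
1.8×10⁻⁴ × 0.89 × 600 = 0.09612 m
Δh = 0.11191 + 0.09612 = 0.20803 m

Δh = 208 mm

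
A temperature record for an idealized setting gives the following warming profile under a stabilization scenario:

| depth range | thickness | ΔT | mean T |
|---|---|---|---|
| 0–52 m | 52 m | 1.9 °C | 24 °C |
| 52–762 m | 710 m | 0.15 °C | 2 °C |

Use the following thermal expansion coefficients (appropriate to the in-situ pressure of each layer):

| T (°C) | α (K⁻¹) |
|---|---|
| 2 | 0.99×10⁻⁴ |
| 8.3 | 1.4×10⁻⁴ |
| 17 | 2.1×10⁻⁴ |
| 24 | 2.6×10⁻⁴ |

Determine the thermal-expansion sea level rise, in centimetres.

Layer 1 at 24 °C → α = 2.6×10⁻⁴ K⁻¹
Layer 2 at 2 °C → α = 0.99×10⁻⁴ K⁻¹
Layer 1: 1.9 × 52 × 2.6×10⁻⁴ = 0.025688 m
0.15 × 710 × 0.99×10⁻⁴ = 0.0105435 m
Δh = 0.025688 + 0.0105435 = 0.0362315 m ≈ 3.6 cm

about 3.6 cm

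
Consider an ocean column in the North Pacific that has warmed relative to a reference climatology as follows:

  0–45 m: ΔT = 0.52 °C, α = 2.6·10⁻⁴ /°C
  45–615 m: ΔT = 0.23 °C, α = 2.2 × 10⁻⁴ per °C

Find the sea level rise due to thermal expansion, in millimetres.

about 34.9 mm

0–45 m: 0.52 × 45 × 2.6×10⁻⁴ = 0.006084 m
45–615 m: 2.2×10⁻⁴ × 570 × 0.23 = 0.028842 m
Δh = 0.006084 + 0.028842 = 0.034926 m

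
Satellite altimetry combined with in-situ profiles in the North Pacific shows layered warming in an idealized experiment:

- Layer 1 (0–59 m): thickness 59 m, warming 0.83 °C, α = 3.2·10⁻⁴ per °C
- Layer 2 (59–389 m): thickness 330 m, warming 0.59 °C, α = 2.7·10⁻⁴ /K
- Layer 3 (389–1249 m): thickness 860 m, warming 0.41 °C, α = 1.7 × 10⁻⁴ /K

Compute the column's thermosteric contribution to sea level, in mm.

0.83 × 59 × 3.2×10⁻⁴ = 0.0156704 m
59–389 m: 330 × 2.7×10⁻⁴ × 0.59 = 0.052569 m
389–1249 m: 0.41 × 860 × 1.7×10⁻⁴ = 0.059942 m
Δh = 0.0156704 + 0.052569 + 0.059942 = 0.1281814 m ≈ 130 mm

130 mm of thermosteric rise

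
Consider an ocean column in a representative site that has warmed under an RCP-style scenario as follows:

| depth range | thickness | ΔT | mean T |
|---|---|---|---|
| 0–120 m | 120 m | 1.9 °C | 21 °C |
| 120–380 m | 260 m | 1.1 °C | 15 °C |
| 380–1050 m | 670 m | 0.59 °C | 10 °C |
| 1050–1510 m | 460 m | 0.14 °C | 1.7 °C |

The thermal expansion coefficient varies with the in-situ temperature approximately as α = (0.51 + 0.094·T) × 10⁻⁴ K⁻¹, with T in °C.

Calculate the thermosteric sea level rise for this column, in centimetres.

Layer 1: α = (0.51 + 0.094×21)×10⁻⁴ = 2.484×10⁻⁴ K⁻¹
Layer 2: α = (0.51 + 0.094×15)×10⁻⁴ = 1.92×10⁻⁴ K⁻¹
Layer 3: α = (0.51 + 0.094×10)×10⁻⁴ = 1.45×10⁻⁴ K⁻¹
Layer 4: α = (0.51 + 0.094×1.7)×10⁻⁴ = 0.6698×10⁻⁴ K⁻¹
0–120 m: 1.9 × 120 × 2.484×10⁻⁴ = 0.0566352 m
Layer 2: 260 × 1.1 × 1.92×10⁻⁴ = 0.054912 m
380–1050 m: 1.45×10⁻⁴ × 0.59 × 670 = 0.0573185 m
1050–1510 m: 0.14 × 0.6698×10⁻⁴ × 460 = 0.004313512 m
Δh = 0.0566352 + 0.054912 + 0.0573185 + 0.004313512 = 0.173179212 m ≈ 17.3 cm

about 17.3 cm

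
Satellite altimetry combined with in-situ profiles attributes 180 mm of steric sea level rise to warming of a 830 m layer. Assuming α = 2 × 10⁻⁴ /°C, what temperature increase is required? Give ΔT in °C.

ΔT = Δh/(αH) = 0.18 / (2×10⁻⁴ × 830) ≈ 1.084 °C

about 1.08 °C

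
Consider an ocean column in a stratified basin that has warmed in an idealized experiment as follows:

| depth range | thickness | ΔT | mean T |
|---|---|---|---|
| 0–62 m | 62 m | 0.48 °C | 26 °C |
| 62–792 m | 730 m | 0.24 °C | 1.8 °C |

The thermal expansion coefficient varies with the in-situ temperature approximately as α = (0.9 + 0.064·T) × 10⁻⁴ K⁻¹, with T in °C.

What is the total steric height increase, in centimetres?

Layer 1: α = (0.9 + 0.064×26)×10⁻⁴ = 2.564×10⁻⁴ K⁻¹
Layer 2: α = (0.9 + 0.064×1.8)×10⁻⁴ = 1.0152×10⁻⁴ K⁻¹
Layer 1: 62 × 2.564×10⁻⁴ × 0.48 = 0.007630464 m
730 × 0.24 × 1.0152×10⁻⁴ = 0.017786304 m
Δh = 0.007630464 + 0.017786304 = 0.025416768 m ≈ 2.54 cm

2.54 cm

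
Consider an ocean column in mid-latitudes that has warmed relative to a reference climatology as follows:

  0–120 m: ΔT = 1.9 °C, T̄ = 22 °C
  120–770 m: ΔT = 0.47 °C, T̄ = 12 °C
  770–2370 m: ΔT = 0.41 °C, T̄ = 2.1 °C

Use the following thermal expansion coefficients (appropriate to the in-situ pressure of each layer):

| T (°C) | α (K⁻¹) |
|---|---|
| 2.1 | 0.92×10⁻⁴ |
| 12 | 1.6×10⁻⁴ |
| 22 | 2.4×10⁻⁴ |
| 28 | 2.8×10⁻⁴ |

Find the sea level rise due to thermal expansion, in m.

Layer 1 at 22 °C → α = 2.4×10⁻⁴ K⁻¹
Layer 2 at 12 °C → α = 1.6×10⁻⁴ K⁻¹
Layer 3 at 2.1 °C → α = 0.92×10⁻⁴ K⁻¹
1.9 × 2.4×10⁻⁴ × 120 = 0.05472 m
120–770 m: 1.6×10⁻⁴ × 0.47 × 650 = 0.04888 m
Layer 3: 0.41 × 0.92×10⁻⁴ × 1600 = 0.060352 m
Δh = 0.05472 + 0.04888 + 0.060352 = 0.163952 m

0.16 m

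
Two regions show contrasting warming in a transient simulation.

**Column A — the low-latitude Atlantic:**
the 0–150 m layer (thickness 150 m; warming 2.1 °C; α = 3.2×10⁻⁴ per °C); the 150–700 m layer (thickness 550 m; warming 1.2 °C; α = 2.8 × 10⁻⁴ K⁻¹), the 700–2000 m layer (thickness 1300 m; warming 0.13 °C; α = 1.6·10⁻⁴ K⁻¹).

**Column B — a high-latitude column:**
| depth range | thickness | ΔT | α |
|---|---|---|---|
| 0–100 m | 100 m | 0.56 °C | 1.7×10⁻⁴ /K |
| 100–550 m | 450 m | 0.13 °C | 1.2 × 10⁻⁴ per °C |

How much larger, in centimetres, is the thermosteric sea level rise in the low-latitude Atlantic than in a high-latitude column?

A 0–150 m: 3.2×10⁻⁴ × 150 × 2.1 = 0.10080 m
A 150–700 m: 2.8×10⁻⁴ × 550 × 1.2 = 0.18480 m
A 700–2000 m: 1300 × 0.13 × 1.6×10⁻⁴ = 0.02704 m
A total: 0.31264 m
B Layer 1: 1.7×10⁻⁴ × 0.56 × 100 = 0.00952 m
B 100–550 m: 0.13 × 1.2×10⁻⁴ × 450 = 0.00702 m
B total: 0.01654 m
Difference: 0.31264 − 0.01654 = 0.29610 m

Δh_A − Δh_B ≈ 29.6 cm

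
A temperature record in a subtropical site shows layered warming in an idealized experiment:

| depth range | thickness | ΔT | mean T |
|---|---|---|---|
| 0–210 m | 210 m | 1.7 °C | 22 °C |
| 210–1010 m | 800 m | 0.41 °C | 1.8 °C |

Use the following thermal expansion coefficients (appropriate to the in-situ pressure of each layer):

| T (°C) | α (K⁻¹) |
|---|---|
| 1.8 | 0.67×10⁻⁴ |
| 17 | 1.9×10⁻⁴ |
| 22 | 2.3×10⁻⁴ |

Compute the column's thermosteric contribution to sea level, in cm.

Layer 1 at 22 °C → α = 2.3×10⁻⁴ K⁻¹
Layer 2 at 1.8 °C → α = 0.67×10⁻⁴ K⁻¹
0–210 m: 210 × 2.3×10⁻⁴ × 1.7 = 0.08211 m
800 × 0.41 × 0.67×10⁻⁴ = 0.021976 m
Δh = 0.08211 + 0.021976 = 0.104086 m

Δh ≈ 10.4 cm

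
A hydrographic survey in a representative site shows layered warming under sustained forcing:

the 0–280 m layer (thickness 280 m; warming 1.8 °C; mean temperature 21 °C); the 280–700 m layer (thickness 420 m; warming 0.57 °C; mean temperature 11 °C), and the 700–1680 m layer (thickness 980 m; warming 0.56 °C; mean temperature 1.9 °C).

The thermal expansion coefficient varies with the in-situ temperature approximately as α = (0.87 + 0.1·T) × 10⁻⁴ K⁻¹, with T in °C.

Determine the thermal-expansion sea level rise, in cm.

Layer 1: α = (0.87 + 0.1×21)×10⁻⁴ = 2.97×10⁻⁴ K⁻¹
Layer 2: α = (0.87 + 0.1×11)×10⁻⁴ = 1.97×10⁻⁴ K⁻¹
Layer 3: α = (0.87 + 0.1×1.9)×10⁻⁴ = 1.06×10⁻⁴ K⁻¹
Layer 1: 2.97×10⁻⁴ × 1.8 × 280 = 0.149688 m
1.97×10⁻⁴ × 420 × 0.57 = 0.0471618 m
1.06×10⁻⁴ × 0.56 × 980 = 0.0581728 m
Δh = 0.149688 + 0.0471618 + 0.0581728 = 0.2550226 m

Δh = 25.5 cm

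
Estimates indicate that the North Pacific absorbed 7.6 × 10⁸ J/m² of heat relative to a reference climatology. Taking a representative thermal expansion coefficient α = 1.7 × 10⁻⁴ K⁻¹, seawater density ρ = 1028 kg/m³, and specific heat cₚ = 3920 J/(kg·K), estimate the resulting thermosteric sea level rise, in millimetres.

Δh = αQ/(ρcₚ) = 1.7×10⁻⁴ × 7.6×10⁸ / (1028 × 3920) ≈ 0.032061 m

about 32.1 mm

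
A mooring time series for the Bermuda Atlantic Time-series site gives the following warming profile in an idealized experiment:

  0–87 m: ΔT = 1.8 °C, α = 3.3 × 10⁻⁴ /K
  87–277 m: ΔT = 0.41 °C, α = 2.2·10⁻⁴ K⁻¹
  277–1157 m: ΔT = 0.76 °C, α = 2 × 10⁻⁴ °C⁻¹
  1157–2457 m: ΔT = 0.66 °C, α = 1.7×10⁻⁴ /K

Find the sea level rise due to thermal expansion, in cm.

3.3×10⁻⁴ × 1.8 × 87 = 0.051678 m
0.41 × 190 × 2.2×10⁻⁴ = 0.017138 m
Layer 3: 880 × 0.76 × 2×10⁻⁴ = 0.13376 m
0.66 × 1.7×10⁻⁴ × 1300 = 0.14586 m
Δh = 0.051678 + 0.017138 + 0.13376 + 0.14586 = 0.348436 m ≈ 34.8 cm

Δh ≈ 34.8 cm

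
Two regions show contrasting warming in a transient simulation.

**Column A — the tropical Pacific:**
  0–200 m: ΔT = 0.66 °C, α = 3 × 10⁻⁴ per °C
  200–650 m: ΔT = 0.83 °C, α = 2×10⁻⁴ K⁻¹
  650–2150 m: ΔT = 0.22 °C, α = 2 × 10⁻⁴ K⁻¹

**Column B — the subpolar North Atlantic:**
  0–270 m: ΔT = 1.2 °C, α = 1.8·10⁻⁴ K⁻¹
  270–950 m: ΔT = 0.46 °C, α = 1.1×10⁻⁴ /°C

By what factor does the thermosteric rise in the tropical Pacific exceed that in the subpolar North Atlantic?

a factor of 1.94

A 0.66 × 200 × 3×10⁻⁴ = 0.03960 m
A 450 × 2×10⁻⁴ × 0.83 = 0.07470 m
A 1500 × 2×10⁻⁴ × 0.22 = 0.06600 m
A total: 0.18030 m
B 0–270 m: 270 × 1.2 × 1.8×10⁻⁴ = 0.05832 m
B Layer 2: 0.46 × 1.1×10⁻⁴ × 680 = 0.034408 m
B total: 0.092728 m
Ratio: 0.18030 / 0.092728 ≈ 1.944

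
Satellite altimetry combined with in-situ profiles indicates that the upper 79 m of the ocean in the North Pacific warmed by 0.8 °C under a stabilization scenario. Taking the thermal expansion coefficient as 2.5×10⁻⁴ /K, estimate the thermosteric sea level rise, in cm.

1.58 cm

Δh = αΔT·H = 2.5×10⁻⁴ × 0.8 × 79 = 0.01580 m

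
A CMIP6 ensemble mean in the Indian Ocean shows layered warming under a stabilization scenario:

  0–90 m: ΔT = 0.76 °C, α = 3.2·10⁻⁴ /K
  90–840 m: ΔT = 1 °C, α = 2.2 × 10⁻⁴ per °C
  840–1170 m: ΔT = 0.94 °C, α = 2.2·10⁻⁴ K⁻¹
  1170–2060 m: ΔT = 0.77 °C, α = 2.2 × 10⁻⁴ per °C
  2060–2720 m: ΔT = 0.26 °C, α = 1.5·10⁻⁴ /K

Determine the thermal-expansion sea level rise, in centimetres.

0–90 m: 0.76 × 90 × 3.2×10⁻⁴ = 0.021888 m
Layer 2: 750 × 2.2×10⁻⁴ × 1 = 0.16500 m
330 × 2.2×10⁻⁴ × 0.94 = 0.068244 m
1170–2060 m: 0.77 × 890 × 2.2×10⁻⁴ = 0.150766 m
2060–2720 m: 0.26 × 660 × 1.5×10⁻⁴ = 0.02574 m
Δh = 0.021888 + 0.16500 + 0.068244 + 0.150766 + 0.02574 = 0.431638 m

Δh = 43.2 cm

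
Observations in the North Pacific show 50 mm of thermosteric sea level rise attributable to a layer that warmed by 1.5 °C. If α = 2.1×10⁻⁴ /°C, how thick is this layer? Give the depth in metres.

about 160 m

H = Δh/(αΔT) = 0.05 / (2.1×10⁻⁴ × 1.5) ≈ 158.7 m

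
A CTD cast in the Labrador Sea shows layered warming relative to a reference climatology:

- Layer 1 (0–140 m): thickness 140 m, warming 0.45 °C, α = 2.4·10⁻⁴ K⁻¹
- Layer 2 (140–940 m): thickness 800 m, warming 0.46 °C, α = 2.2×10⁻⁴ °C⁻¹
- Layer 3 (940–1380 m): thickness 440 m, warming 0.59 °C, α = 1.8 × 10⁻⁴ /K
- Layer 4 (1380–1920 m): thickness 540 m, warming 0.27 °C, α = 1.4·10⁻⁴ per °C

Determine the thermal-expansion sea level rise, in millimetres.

Δh = 163 mm

Layer 1: 2.4×10⁻⁴ × 140 × 0.45 = 0.01512 m
Layer 2: 2.2×10⁻⁴ × 800 × 0.46 = 0.08096 m
1.8×10⁻⁴ × 440 × 0.59 = 0.046728 m
1380–1920 m: 0.27 × 1.4×10⁻⁴ × 540 = 0.020412 m
Δh = 0.01512 + 0.08096 + 0.046728 + 0.020412 = 0.16322 m ≈ 163 mm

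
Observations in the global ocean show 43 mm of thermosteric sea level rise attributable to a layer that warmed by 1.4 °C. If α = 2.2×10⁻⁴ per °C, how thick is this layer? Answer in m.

H = Δh/(αΔT) = 0.043 / (2.2×10⁻⁴ × 1.4) ≈ 139.6 m

H ≈ 140 m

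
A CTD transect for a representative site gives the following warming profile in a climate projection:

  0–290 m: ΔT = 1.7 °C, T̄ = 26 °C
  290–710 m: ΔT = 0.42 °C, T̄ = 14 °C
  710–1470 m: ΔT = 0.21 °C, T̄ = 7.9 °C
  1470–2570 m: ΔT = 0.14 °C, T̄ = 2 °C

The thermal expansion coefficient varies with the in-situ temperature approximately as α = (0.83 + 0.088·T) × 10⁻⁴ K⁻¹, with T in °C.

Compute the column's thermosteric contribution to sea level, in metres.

Layer 1: α = (0.83 + 0.088×26)×10⁻⁴ = 3.118×10⁻⁴ K⁻¹
Layer 2: α = (0.83 + 0.088×14)×10⁻⁴ = 2.062×10⁻⁴ K⁻¹
Layer 3: α = (0.83 + 0.088×7.9)×10⁻⁴ = 1.5252×10⁻⁴ K⁻¹
Layer 4: α = (0.83 + 0.088×2)×10⁻⁴ = 1.006×10⁻⁴ K⁻¹
Layer 1: 1.7 × 290 × 3.118×10⁻⁴ = 0.1537174 m
Layer 2: 420 × 0.42 × 2.062×10⁻⁴ = 0.03637368 m
710–1470 m: 0.21 × 760 × 1.5252×10⁻⁴ = 0.024342192 m
1470–2570 m: 1100 × 1.006×10⁻⁴ × 0.14 = 0.0154924 m
Δh = 0.1537174 + 0.03637368 + 0.024342192 + 0.0154924 = 0.229925672 m ≈ 0.230 m

Δh ≈ 0.230 m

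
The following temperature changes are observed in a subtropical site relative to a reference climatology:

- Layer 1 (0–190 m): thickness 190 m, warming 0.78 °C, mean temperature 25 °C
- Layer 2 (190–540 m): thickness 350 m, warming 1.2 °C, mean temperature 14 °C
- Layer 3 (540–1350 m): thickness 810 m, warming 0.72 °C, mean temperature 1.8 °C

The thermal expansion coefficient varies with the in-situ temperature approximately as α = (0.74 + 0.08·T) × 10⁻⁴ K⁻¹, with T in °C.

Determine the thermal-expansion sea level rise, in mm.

Layer 1: α = (0.74 + 0.08×25)×10⁻⁴ = 2.74×10⁻⁴ K⁻¹
Layer 2: α = (0.74 + 0.08×14)×10⁻⁴ = 1.86×10⁻⁴ K⁻¹
Layer 3: α = (0.74 + 0.08×1.8)×10⁻⁴ = 0.884×10⁻⁴ K⁻¹
Layer 1: 0.78 × 2.74×10⁻⁴ × 190 = 0.0406068 m
190–540 m: 1.86×10⁻⁴ × 1.2 × 350 = 0.07812 m
810 × 0.884×10⁻⁴ × 0.72 = 0.05155488 m
Δh = 0.0406068 + 0.07812 + 0.05155488 = 0.17028168 m ≈ 170 mm

Δh = 170 mm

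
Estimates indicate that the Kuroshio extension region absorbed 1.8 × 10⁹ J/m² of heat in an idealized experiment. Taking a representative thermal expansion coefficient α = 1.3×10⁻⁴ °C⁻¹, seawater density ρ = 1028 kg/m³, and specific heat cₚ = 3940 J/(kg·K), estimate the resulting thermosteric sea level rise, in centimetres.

5.78 cm of thermosteric rise

Δh = αQ/(ρcₚ) = 1.3×10⁻⁴ × 1.8×10⁹ / (1028 × 3940) ≈ 0.057773 m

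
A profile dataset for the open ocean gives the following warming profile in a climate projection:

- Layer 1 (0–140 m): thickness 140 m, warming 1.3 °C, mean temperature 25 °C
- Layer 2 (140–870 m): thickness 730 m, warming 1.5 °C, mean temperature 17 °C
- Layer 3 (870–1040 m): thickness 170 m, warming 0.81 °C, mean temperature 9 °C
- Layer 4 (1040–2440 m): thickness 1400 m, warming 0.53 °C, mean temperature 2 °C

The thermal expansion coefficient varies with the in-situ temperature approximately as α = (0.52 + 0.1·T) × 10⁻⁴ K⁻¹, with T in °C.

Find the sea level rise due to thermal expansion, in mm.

Δh = 371 mm

Layer 1: α = (0.52 + 0.1×25)×10⁻⁴ = 3.02×10⁻⁴ K⁻¹
Layer 2: α = (0.52 + 0.1×17)×10⁻⁴ = 2.22×10⁻⁴ K⁻¹
Layer 3: α = (0.52 + 0.1×9)×10⁻⁴ = 1.42×10⁻⁴ K⁻¹
Layer 4: α = (0.52 + 0.1×2)×10⁻⁴ = 0.72×10⁻⁴ K⁻¹
0–140 m: 1.3 × 140 × 3.02×10⁻⁴ = 0.054964 m
730 × 2.22×10⁻⁴ × 1.5 = 0.24309 m
170 × 1.42×10⁻⁴ × 0.81 = 0.0195534 m
1040–2440 m: 1400 × 0.53 × 0.72×10⁻⁴ = 0.053424 m
Δh = 0.054964 + 0.24309 + 0.0195534 + 0.053424 = 0.3710314 m ≈ 371 mm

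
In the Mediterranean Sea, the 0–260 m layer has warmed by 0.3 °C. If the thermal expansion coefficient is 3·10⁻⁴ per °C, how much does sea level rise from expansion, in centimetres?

Δh = αΔT·H = 3×10⁻⁴ × 0.3 × 260 = 0.02340 m

2.34 cm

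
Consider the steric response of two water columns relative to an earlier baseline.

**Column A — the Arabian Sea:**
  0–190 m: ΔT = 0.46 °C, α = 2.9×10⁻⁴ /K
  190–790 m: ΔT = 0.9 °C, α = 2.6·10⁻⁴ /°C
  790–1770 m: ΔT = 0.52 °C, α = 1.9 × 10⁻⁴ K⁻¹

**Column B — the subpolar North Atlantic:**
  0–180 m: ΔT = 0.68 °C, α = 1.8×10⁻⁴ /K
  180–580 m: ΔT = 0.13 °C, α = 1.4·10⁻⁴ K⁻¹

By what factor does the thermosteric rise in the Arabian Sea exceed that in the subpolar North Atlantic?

9.0

A 2.9×10⁻⁴ × 190 × 0.46 = 0.025346 m
A 190–790 m: 2.6×10⁻⁴ × 600 × 0.9 = 0.14040 m
A Layer 3: 980 × 0.52 × 1.9×10⁻⁴ = 0.096824 m
A total: 0.26257 m
B Layer 1: 180 × 0.68 × 1.8×10⁻⁴ = 0.022032 m
B 0.13 × 400 × 1.4×10⁻⁴ = 0.00728 m
B total: 0.029312 m
Ratio: 0.26257 / 0.029312 ≈ 8.958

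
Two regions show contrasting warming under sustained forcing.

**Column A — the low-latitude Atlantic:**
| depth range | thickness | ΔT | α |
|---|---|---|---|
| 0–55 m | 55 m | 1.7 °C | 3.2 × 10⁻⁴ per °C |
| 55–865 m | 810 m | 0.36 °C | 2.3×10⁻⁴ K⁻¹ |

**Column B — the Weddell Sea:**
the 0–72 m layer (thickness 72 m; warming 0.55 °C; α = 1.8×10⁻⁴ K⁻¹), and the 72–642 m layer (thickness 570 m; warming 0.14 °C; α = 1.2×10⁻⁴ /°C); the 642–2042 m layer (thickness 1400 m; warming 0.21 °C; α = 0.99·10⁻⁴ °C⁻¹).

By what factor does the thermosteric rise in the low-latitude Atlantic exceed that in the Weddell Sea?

A Layer 1: 1.7 × 3.2×10⁻⁴ × 55 = 0.02992 m
A 0.36 × 2.3×10⁻⁴ × 810 = 0.067068 m
A total: 0.096988 m
B 1.8×10⁻⁴ × 0.55 × 72 = 0.007128 m
B 0.14 × 570 × 1.2×10⁻⁴ = 0.009576 m
B 642–2042 m: 0.99×10⁻⁴ × 0.21 × 1400 = 0.029106 m
B total: 0.04581 m
Ratio: 0.096988 / 0.04581 ≈ 2.117

≈ 2.1×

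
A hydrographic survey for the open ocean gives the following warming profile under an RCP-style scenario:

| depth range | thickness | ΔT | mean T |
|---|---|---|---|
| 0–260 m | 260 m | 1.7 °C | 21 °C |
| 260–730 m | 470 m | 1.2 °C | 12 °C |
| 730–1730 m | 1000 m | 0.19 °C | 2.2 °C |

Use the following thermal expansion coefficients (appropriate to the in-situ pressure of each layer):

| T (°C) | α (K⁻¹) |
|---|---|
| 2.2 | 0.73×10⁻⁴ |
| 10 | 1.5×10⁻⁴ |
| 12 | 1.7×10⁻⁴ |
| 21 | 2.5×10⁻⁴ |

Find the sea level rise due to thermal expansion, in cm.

Δh ≈ 22 cm

Layer 1 at 21 °C → α = 2.5×10⁻⁴ K⁻¹
Layer 2 at 12 °C → α = 1.7×10⁻⁴ K⁻¹
Layer 3 at 2.2 °C → α = 0.73×10⁻⁴ K⁻¹
Layer 1: 2.5×10⁻⁴ × 260 × 1.7 = 0.11050 m
260–730 m: 1.7×10⁻⁴ × 470 × 1.2 = 0.09588 m
730–1730 m: 0.19 × 0.73×10⁻⁴ × 1000 = 0.01387 m
Δh = 0.11050 + 0.09588 + 0.01387 = 0.22025 m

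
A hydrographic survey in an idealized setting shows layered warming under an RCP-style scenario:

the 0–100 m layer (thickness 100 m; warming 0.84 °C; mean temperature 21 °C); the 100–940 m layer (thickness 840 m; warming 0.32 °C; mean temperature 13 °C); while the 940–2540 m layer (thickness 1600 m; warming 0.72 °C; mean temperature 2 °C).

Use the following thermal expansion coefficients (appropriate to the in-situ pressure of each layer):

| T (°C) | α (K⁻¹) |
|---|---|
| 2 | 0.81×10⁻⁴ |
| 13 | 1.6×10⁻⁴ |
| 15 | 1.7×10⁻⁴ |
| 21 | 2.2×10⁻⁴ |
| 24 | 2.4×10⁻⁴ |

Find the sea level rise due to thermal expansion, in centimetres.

15 cm

Layer 1 at 21 °C → α = 2.2×10⁻⁴ K⁻¹
Layer 2 at 13 °C → α = 1.6×10⁻⁴ K⁻¹
Layer 3 at 2 °C → α = 0.81×10⁻⁴ K⁻¹
0.84 × 100 × 2.2×10⁻⁴ = 0.01848 m
1.6×10⁻⁴ × 0.32 × 840 = 0.043008 m
1600 × 0.81×10⁻⁴ × 0.72 = 0.093312 m
Δh = 0.01848 + 0.043008 + 0.093312 = 0.15480 m ≈ 15 cm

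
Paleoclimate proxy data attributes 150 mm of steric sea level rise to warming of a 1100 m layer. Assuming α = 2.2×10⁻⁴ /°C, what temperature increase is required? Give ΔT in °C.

ΔT = Δh/(αH) = 0.15 / (2.2×10⁻⁴ × 1100) ≈ 0.6198 °C

0.62 °C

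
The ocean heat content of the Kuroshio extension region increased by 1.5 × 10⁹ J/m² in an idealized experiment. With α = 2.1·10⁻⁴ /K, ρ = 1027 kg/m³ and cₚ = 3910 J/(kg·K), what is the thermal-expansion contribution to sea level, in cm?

about 7.84 cm

Δh = αQ/(ρcₚ) = 2.1×10⁻⁴ × 1.5×10⁹ / (1027 × 3910) ≈ 0.078445 m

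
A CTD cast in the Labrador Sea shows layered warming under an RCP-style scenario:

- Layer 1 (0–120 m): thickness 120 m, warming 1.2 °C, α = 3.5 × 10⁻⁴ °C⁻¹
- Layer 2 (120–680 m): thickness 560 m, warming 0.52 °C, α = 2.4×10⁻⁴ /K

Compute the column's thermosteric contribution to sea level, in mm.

1.2 × 3.5×10⁻⁴ × 120 = 0.05040 m
Layer 2: 0.52 × 2.4×10⁻⁴ × 560 = 0.069888 m
Δh = 0.05040 + 0.069888 = 0.120288 m ≈ 120 mm

Δh ≈ 120 mm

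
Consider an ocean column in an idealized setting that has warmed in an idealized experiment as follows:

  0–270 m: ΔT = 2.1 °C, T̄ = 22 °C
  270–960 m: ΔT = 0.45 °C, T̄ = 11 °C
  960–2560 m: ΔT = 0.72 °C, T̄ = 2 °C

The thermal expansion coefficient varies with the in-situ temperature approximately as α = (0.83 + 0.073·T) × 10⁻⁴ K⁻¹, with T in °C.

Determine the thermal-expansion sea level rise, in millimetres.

Layer 1: α = (0.83 + 0.073×22)×10⁻⁴ = 2.436×10⁻⁴ K⁻¹
Layer 2: α = (0.83 + 0.073×11)×10⁻⁴ = 1.633×10⁻⁴ K⁻¹
Layer 3: α = (0.83 + 0.073×2)×10⁻⁴ = 0.976×10⁻⁴ K⁻¹
Layer 1: 2.436×10⁻⁴ × 270 × 2.1 = 0.1381212 m
270–960 m: 0.45 × 1.633×10⁻⁴ × 690 = 0.05070465 m
0.72 × 1600 × 0.976×10⁻⁴ = 0.1124352 m
Δh = 0.1381212 + 0.05070465 + 0.1124352 = 0.30126105 m

301 mm of thermosteric rise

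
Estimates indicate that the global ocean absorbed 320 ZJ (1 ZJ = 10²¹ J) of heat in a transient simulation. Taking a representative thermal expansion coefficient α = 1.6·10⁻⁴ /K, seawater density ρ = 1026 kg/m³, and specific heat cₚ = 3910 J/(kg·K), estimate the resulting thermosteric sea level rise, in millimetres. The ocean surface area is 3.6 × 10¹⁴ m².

35.5 mm

Per unit area: Q = 320×10²¹ / (3.6×10¹⁴) ≈ 8.889×10⁸ J/m²
Δh = αQ/(ρcₚ) = 1.6×10⁻⁴ × 8.889×10⁸ / (1026 × 3910) ≈ 0.035453 m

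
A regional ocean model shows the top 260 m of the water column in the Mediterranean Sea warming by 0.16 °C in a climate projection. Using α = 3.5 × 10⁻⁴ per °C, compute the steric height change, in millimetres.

14.6 mm of thermosteric rise

Δh = αΔT·H = 3.5×10⁻⁴ × 0.16 × 260 = 0.01456 m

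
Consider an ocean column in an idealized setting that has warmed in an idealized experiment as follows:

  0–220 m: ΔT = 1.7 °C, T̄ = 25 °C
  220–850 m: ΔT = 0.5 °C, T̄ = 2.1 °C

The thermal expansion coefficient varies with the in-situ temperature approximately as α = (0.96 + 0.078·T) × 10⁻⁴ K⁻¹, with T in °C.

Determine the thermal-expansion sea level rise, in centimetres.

Layer 1: α = (0.96 + 0.078×25)×10⁻⁴ = 2.91×10⁻⁴ K⁻¹
Layer 2: α = (0.96 + 0.078×2.1)×10⁻⁴ = 1.1238×10⁻⁴ K⁻¹
0–220 m: 220 × 2.91×10⁻⁴ × 1.7 = 0.108834 m
1.1238×10⁻⁴ × 630 × 0.5 = 0.0353997 m
Δh = 0.108834 + 0.0353997 = 0.1442337 m

about 14 cm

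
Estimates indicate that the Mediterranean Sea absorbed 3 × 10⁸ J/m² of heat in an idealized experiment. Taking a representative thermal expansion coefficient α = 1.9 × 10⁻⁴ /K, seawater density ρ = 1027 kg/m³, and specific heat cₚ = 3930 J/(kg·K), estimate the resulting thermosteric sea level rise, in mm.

Δh ≈ 14.1 mm

Δh = αQ/(ρcₚ) = 1.9×10⁻⁴ × 3×10⁸ / (1027 × 3930) ≈ 0.014123 m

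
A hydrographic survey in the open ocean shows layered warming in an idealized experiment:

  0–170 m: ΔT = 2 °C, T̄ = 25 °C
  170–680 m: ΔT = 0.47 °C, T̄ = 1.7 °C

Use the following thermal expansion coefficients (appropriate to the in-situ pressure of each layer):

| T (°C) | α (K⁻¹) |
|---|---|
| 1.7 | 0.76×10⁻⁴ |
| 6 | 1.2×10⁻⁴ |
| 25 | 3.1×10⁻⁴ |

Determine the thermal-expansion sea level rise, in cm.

Layer 1 at 25 °C → α = 3.1×10⁻⁴ K⁻¹
Layer 2 at 1.7 °C → α = 0.76×10⁻⁴ K⁻¹
3.1×10⁻⁴ × 170 × 2 = 0.10540 m
170–680 m: 510 × 0.76×10⁻⁴ × 0.47 = 0.0182172 m
Δh = 0.10540 + 0.0182172 = 0.1236172 m

Δh ≈ 12.4 cm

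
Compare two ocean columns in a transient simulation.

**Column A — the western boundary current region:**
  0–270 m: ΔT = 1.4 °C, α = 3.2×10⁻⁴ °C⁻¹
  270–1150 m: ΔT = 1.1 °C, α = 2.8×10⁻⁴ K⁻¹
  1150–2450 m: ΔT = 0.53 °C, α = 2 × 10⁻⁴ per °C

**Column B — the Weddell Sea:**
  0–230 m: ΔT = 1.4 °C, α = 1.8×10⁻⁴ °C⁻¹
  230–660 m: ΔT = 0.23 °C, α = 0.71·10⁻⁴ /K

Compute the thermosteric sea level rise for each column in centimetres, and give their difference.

A: 53.0 cm; B: 6.50 cm; difference 46.5 cm

A 3.2×10⁻⁴ × 270 × 1.4 = 0.12096 m
A Layer 2: 1.1 × 2.8×10⁻⁴ × 880 = 0.27104 m
A 1300 × 2×10⁻⁴ × 0.53 = 0.13780 m
A total: 0.52980 m
B Layer 1: 230 × 1.8×10⁻⁴ × 1.4 = 0.05796 m
B Layer 2: 0.23 × 430 × 0.71×10⁻⁴ = 0.0070219 m
B total: 0.0649819 m
Difference: 0.52980 − 0.0649819 = 0.4648181 m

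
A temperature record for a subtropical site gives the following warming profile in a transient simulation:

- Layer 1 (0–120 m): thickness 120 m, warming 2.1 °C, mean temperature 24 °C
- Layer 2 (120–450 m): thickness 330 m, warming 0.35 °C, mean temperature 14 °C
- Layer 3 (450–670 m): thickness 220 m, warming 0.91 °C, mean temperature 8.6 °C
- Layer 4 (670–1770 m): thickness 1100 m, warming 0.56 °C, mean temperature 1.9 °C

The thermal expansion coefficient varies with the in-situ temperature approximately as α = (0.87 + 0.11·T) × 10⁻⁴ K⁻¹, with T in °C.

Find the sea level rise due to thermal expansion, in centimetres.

21.9 cm

Layer 1: α = (0.87 + 0.11×24)×10⁻⁴ = 3.51×10⁻⁴ K⁻¹
Layer 2: α = (0.87 + 0.11×14)×10⁻⁴ = 2.41×10⁻⁴ K⁻¹
Layer 3: α = (0.87 + 0.11×8.6)×10⁻⁴ = 1.816×10⁻⁴ K⁻¹
Layer 4: α = (0.87 + 0.11×1.9)×10⁻⁴ = 1.079×10⁻⁴ K⁻¹
120 × 3.51×10⁻⁴ × 2.1 = 0.088452 m
330 × 2.41×10⁻⁴ × 0.35 = 0.0278355 m
450–670 m: 1.816×10⁻⁴ × 220 × 0.91 = 0.03635632 m
1100 × 1.079×10⁻⁴ × 0.56 = 0.0664664 m
Δh = 0.088452 + 0.0278355 + 0.03635632 + 0.0664664 = 0.21911022 m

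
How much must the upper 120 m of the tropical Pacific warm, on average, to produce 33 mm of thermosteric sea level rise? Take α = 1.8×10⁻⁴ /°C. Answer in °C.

ΔT ≈ 1.5 °C

ΔT = Δh/(αH) = 0.033 / (1.8×10⁻⁴ × 120) ≈ 1.528 °C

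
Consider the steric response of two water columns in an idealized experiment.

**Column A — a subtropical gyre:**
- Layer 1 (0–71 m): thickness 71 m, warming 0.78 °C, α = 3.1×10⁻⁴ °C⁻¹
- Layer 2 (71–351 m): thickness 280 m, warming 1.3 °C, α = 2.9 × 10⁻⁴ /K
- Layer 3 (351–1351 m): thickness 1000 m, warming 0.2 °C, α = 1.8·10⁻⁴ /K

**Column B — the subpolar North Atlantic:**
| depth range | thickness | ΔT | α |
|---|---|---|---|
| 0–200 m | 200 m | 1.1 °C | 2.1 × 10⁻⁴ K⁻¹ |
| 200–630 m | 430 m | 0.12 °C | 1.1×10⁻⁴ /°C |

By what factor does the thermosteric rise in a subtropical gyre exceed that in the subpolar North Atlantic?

A 0.78 × 71 × 3.1×10⁻⁴ = 0.0171678 m
A 71–351 m: 280 × 1.3 × 2.9×10⁻⁴ = 0.10556 m
A 351–1351 m: 0.2 × 1.8×10⁻⁴ × 1000 = 0.03600 m
A total: 0.1587278 m
B 1.1 × 200 × 2.1×10⁻⁴ = 0.04620 m
B Layer 2: 1.1×10⁻⁴ × 0.12 × 430 = 0.005676 m
B total: 0.051876 m
Ratio: 0.1587278 / 0.051876 ≈ 3.060

3.06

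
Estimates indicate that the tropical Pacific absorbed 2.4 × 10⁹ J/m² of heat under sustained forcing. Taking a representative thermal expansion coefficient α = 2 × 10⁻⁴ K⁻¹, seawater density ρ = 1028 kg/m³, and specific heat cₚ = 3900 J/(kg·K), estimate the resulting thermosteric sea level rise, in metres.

Δh = αQ/(ρcₚ) = 2×10⁻⁴ × 2.4×10⁹ / (1028 × 3900) ≈ 0.11972 m

about 0.120 m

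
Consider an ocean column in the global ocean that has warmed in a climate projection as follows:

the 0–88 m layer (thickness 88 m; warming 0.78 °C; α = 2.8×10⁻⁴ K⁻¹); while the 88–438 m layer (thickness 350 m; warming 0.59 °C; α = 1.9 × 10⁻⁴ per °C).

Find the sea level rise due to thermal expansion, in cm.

Δh = 5.85 cm

0.78 × 2.8×10⁻⁴ × 88 = 0.0192192 m
Layer 2: 1.9×10⁻⁴ × 350 × 0.59 = 0.039235 m
Δh = 0.0192192 + 0.039235 = 0.0584542 m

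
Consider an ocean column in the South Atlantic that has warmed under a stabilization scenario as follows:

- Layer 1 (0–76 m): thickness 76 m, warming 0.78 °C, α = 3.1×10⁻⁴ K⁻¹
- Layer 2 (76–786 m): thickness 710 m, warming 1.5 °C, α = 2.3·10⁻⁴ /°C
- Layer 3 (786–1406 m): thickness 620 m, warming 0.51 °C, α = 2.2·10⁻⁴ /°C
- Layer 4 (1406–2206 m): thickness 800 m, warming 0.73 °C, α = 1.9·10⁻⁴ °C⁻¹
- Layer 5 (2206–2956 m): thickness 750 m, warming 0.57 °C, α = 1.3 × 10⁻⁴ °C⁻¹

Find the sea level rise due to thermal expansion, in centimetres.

76 × 0.78 × 3.1×10⁻⁴ = 0.0183768 m
Layer 2: 2.3×10⁻⁴ × 1.5 × 710 = 0.24495 m
0.51 × 620 × 2.2×10⁻⁴ = 0.069564 m
1.9×10⁻⁴ × 800 × 0.73 = 0.11096 m
0.57 × 750 × 1.3×10⁻⁴ = 0.055575 m
Δh = 0.0183768 + 0.24495 + 0.069564 + 0.11096 + 0.055575 = 0.4994258 m

Δh ≈ 50 cm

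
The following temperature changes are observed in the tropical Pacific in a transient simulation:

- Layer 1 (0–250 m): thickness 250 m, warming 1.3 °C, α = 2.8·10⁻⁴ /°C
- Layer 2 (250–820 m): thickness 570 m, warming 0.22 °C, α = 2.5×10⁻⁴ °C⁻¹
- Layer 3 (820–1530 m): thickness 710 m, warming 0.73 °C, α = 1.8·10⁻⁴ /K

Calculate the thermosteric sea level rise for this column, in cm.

0–250 m: 1.3 × 250 × 2.8×10⁻⁴ = 0.09100 m
Layer 2: 2.5×10⁻⁴ × 570 × 0.22 = 0.03135 m
820–1530 m: 0.73 × 710 × 1.8×10⁻⁴ = 0.093294 m
Δh = 0.09100 + 0.03135 + 0.093294 = 0.215644 m

21.6 cm of thermosteric rise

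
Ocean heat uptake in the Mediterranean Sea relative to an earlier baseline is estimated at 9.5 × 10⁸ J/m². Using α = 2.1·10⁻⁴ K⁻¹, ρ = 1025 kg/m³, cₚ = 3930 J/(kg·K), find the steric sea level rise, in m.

Δh = αQ/(ρcₚ) = 2.1×10⁻⁴ × 9.5×10⁸ / (1025 × 3930) ≈ 0.049525 m

0.0495 m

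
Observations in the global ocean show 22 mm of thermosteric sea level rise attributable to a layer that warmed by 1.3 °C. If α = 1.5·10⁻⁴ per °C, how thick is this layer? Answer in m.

H = Δh/(αΔT) = 0.022 / (1.5×10⁻⁴ × 1.3) ≈ 112.8 m

113 m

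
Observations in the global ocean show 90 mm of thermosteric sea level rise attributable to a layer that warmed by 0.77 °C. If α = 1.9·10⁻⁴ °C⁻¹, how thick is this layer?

615 m

H = Δh/(αΔT) = 0.09 / (1.9×10⁻⁴ × 0.77) ≈ 615.2 m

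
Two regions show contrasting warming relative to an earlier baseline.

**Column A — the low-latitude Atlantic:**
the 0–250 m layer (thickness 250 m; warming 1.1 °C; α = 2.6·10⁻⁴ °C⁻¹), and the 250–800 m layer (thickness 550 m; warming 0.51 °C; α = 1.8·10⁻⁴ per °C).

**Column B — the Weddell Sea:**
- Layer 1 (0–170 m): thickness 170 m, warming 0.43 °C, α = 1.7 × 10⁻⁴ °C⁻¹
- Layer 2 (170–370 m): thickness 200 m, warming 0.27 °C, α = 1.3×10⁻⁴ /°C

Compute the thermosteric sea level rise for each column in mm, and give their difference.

A Layer 1: 1.1 × 2.6×10⁻⁴ × 250 = 0.07150 m
A Layer 2: 1.8×10⁻⁴ × 550 × 0.51 = 0.05049 m
A total: 0.12199 m
B 170 × 1.7×10⁻⁴ × 0.43 = 0.012427 m
B 1.3×10⁻⁴ × 200 × 0.27 = 0.00702 m
B total: 0.019447 m
Difference: 0.12199 − 0.019447 = 0.102543 m

Δh_A ≈ 120 mm, Δh_B ≈ 19 mm; difference ≈ 100 mm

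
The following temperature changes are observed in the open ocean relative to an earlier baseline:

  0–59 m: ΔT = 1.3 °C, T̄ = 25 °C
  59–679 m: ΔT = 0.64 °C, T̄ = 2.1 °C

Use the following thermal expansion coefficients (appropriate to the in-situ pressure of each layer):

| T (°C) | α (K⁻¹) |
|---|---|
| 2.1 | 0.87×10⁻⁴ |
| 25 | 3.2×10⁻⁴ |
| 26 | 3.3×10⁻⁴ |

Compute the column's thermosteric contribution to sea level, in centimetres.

5.91 cm

Layer 1 at 25 °C → α = 3.2×10⁻⁴ K⁻¹
Layer 2 at 2.1 °C → α = 0.87×10⁻⁴ K⁻¹
1.3 × 3.2×10⁻⁴ × 59 = 0.024544 m
59–679 m: 0.87×10⁻⁴ × 620 × 0.64 = 0.0345216 m
Δh = 0.024544 + 0.0345216 = 0.0590656 m ≈ 5.91 cm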